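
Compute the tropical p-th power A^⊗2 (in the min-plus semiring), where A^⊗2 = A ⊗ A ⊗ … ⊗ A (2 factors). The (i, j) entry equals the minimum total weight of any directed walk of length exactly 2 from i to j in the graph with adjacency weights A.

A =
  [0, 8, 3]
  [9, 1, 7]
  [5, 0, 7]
A^⊗2 =
  [0, 3, 3]
  [9, 2, 8]
  [5, 1, 7]

Each entry (A^⊗2)_ij equals the minimum over all length-2 walks i = v_0 → v_1 → … → v_2 = j of Σ_t A[v_t][v_{t+1}]. For example, for (i, j) = (0, 2) we minimise over 3 possible intermediate vertex sequences; the minimum is 3, attained along the walk 0 → 0 → 2.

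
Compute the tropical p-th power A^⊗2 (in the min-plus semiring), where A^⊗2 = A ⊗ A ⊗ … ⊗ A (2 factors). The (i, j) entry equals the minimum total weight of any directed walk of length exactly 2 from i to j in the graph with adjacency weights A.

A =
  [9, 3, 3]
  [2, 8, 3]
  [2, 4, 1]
A^⊗2 =
  [5, 7, 4]
  [5, 5, 4]
  [3, 5, 2]

Each entry (A^⊗2)_ij equals the minimum over all length-2 walks i = v_0 → v_1 → … → v_2 = j of Σ_t A[v_t][v_{t+1}]. For example, for (i, j) = (0, 2) we minimise over 3 possible intermediate vertex sequences; the minimum is 4, attained along the walk 0 → 2 → 2.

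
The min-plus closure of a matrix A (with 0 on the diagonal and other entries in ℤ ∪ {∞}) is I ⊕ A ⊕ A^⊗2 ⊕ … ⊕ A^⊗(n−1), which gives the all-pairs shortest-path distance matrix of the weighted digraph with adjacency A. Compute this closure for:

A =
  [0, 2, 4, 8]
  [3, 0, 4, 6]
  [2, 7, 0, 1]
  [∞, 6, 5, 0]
Closure =
  [0, 2, 4, 5]
  [3, 0, 4, 5]
  [2, 4, 0, 1]
  [7, 6, 5, 0]

This is the Floyd-Warshall all-pairs shortest-path computation. For each intermediate vertex k = 0, 1, …, 3, update dist[i][j] ← min(dist[i][j], dist[i][k] + dist[k][j]). The final matrix gives, for each (i, j), the minimum total weight of any directed path from i to j (possibly empty when i = j).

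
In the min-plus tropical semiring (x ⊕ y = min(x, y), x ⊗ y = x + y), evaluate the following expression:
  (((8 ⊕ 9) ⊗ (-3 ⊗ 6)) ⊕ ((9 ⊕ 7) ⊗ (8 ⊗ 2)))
(((8 ⊕ 9) ⊗ (-3 ⊗ 6)) ⊕ ((9 ⊕ 7) ⊗ (8 ⊗ 2))) = 11

Expand innermost to outermost. Recall ⊕ takes the minimum of its arguments and ⊗ takes their sum. Working out the expression (((8 ⊕ 9) ⊗ (-3 ⊗ 6)) ⊕ ((9 ⊕ 7) ⊗ (8 ⊗ 2))) gives 11.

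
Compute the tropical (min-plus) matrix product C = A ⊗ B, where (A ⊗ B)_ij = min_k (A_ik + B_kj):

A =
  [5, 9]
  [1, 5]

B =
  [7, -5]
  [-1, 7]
A ⊗ B =
  [8, 0]
  [4, -4]

Apply the min-plus product entry-by-entry:
  C[0][0] = min over k of (A[0][0] + B[0][0] = 5 + 7 = 12, A[0][1] + B[1][0] = 9 + -1 = 8) = 8 (attained at k = 1)
  C[0][1] = min over k of (A[0][0] + B[0][1] = 5 + -5 = 0, A[0][1] + B[1][1] = 9 + 7 = 16) = 0 (attained at k = 0)
  C[1][0] = min over k of (A[1][0] + B[0][0] = 1 + 7 = 8, A[1][1] + B[1][0] = 5 + -1 = 4) = 4 (attained at k = 1)
  C[1][1] = min over k of (A[1][0] + B[0][1] = 1 + -5 = -4, A[1][1] + B[1][1] = 5 + 7 = 12) = -4 (attained at k = 0)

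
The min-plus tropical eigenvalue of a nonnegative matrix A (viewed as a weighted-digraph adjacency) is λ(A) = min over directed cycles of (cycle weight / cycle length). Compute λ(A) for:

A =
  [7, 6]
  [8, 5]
λ(A) = 5

Enumerate directed cycles and compute their means (weight / length). Sample:
  cycle 0 → 0: weight = 7, length = 1, mean = 7/1 ≈ 7.000
  cycle 1 → 1: weight = 5, length = 1, mean = 5/1 ≈ 5.000
  cycle 0 → 1 → 0: weight = 14, length = 2, mean = 14/2 ≈ 7.000
  cycle 1 → 0 → 1: weight = 14, length = 2, mean = 14/2 ≈ 7.000
Minimum mean = 5.000, attained e.g. along the cycle 1 → 1 with weight 5 and length 1. So λ(A) = 5/1 = 5.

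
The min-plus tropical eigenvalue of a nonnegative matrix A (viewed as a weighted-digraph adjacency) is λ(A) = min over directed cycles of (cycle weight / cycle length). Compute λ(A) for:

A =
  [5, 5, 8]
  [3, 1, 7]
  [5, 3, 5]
λ(A) = 1

Enumerate directed cycles and compute their means (weight / length). Sample:
  cycle 0 → 0: weight = 5, length = 1, mean = 5/1 ≈ 5.000
  cycle 1 → 1: weight = 1, length = 1, mean = 1/1 ≈ 1.000
  cycle 2 → 2: weight = 5, length = 1, mean = 5/1 ≈ 5.000
  cycle 0 → 1 → 0: weight = 8, length = 2, mean = 8/2 ≈ 4.000
  cycle 0 → 2 → 0: weight = 13, length = 2, mean = 13/2 ≈ 6.500
  cycle 1 → 0 → 1: weight = 8, length = 2, mean = 8/2 ≈ 4.000
Minimum mean = 1.000, attained e.g. along the cycle 1 → 1 with weight 1 and length 1. So λ(A) = 1/1 = 1.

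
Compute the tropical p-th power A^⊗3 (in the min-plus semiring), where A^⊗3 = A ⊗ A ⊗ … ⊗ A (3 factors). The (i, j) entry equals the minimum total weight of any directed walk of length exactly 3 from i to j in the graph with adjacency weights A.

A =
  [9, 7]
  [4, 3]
A^⊗3 =
  [14, 13]
  [10, 9]

Each entry (A^⊗3)_ij equals the minimum over all length-3 walks i = v_0 → v_1 → … → v_3 = j of Σ_t A[v_t][v_{t+1}]. For example, for (i, j) = (0, 1) we minimise over 4 possible intermediate vertex sequences; the minimum is 13, attained along the walk 0 → 1 → 1 → 1.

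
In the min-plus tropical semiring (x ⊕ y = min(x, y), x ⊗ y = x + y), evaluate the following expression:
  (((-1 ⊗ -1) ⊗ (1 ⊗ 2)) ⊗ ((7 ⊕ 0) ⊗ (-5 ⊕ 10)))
(((-1 ⊗ -1) ⊗ (1 ⊗ 2)) ⊗ ((7 ⊕ 0) ⊗ (-5 ⊕ 10))) = -4

Expand innermost to outermost. Recall ⊕ takes the minimum of its arguments and ⊗ takes their sum. Working out the expression (((-1 ⊗ -1) ⊗ (1 ⊗ 2)) ⊗ ((7 ⊕ 0) ⊗ (-5 ⊕ 10))) gives -4.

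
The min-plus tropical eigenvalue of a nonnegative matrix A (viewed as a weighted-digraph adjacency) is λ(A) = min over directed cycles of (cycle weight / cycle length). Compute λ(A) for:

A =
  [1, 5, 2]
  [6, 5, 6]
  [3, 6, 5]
λ(A) = 1

Enumerate directed cycles and compute their means (weight / length). Sample:
  cycle 0 → 0: weight = 1, length = 1, mean = 1/1 ≈ 1.000
  cycle 1 → 1: weight = 5, length = 1, mean = 5/1 ≈ 5.000
  cycle 2 → 2: weight = 5, length = 1, mean = 5/1 ≈ 5.000
  cycle 0 → 1 → 0: weight = 11, length = 2, mean = 11/2 ≈ 5.500
  cycle 0 → 2 → 0: weight = 5, length = 2, mean = 5/2 ≈ 2.500
  cycle 1 → 0 → 1: weight = 11, length = 2, mean = 11/2 ≈ 5.500
Minimum mean = 1.000, attained e.g. along the cycle 0 → 0 with weight 1 and length 1. So λ(A) = 1/1 = 1.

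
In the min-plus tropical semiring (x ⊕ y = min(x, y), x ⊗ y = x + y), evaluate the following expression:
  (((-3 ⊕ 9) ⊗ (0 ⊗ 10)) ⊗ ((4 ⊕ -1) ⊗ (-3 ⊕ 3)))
(((-3 ⊕ 9) ⊗ (0 ⊗ 10)) ⊗ ((4 ⊕ -1) ⊗ (-3 ⊕ 3))) = 3

Expand innermost to outermost. Recall ⊕ takes the minimum of its arguments and ⊗ takes their sum. Working out the expression (((-3 ⊕ 9) ⊗ (0 ⊗ 10)) ⊗ ((4 ⊕ -1) ⊗ (-3 ⊕ 3))) gives 3.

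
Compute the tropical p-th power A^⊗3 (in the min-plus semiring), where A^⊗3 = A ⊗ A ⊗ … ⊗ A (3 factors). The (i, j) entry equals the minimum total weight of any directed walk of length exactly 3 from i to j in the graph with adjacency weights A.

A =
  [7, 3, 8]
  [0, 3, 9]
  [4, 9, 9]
A^⊗3 =
  [6, 6, 11]
  [3, 6, 11]
  [7, 10, 16]

Each entry (A^⊗3)_ij equals the minimum over all length-3 walks i = v_0 → v_1 → … → v_3 = j of Σ_t A[v_t][v_{t+1}]. For example, for (i, j) = (0, 2) we minimise over 9 possible intermediate vertex sequences; the minimum is 11, attained along the walk 0 → 1 → 0 → 2.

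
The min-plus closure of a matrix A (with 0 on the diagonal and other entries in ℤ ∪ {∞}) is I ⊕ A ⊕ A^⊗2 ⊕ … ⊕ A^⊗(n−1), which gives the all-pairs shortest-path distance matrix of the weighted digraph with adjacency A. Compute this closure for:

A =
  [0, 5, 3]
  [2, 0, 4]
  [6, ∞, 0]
Closure =
  [0, 5, 3]
  [2, 0, 4]
  [6, 11, 0]

This is the Floyd-Warshall all-pairs shortest-path computation. For each intermediate vertex k = 0, 1, …, 2, update dist[i][j] ← min(dist[i][j], dist[i][k] + dist[k][j]). The final matrix gives, for each (i, j), the minimum total weight of any directed path from i to j (possibly empty when i = j).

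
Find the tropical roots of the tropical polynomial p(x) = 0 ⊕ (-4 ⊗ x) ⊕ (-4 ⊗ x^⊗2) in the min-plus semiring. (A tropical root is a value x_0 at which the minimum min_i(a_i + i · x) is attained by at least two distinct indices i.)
Roots: {0, 4}

Each tropical root is a break point of the lower envelope of the lines y = a_i + i · x (there are 3 lines, with slopes 0, 1, ..., 2). Only the lines that attain the minimum somewhere contribute to roots; other lines are dominated. Here the surviving (envelope) indices are i = 2, i = 1, i = 0.
Intersections between consecutive envelope lines give the roots: for adjacent envelope indices i < j the intersection is x = (a_i − a_j) / (j − i). Reading off the sorted break points: {0, 4}.
Verification: at each break x_0, at least two indices attain the minimum of min_i(a_i + i · x_0).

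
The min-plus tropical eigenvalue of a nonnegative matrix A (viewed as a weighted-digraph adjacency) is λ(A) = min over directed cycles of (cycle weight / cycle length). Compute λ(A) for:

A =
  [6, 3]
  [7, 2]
λ(A) = 2

Enumerate directed cycles and compute their means (weight / length). Sample:
  cycle 0 → 0: weight = 6, length = 1, mean = 6/1 ≈ 6.000
  cycle 1 → 1: weight = 2, length = 1, mean = 2/1 ≈ 2.000
  cycle 0 → 1 → 0: weight = 10, length = 2, mean = 10/2 ≈ 5.000
  cycle 1 → 0 → 1: weight = 10, length = 2, mean = 10/2 ≈ 5.000
Minimum mean = 2.000, attained e.g. along the cycle 1 → 1 with weight 2 and length 1. So λ(A) = 2/1 = 2.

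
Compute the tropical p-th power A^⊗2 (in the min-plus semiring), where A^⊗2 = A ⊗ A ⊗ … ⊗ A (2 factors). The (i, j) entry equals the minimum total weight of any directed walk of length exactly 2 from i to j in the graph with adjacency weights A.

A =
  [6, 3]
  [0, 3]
A^⊗2 =
  [3, 6]
  [3, 3]

Each entry (A^⊗2)_ij equals the minimum over all length-2 walks i = v_0 → v_1 → … → v_2 = j of Σ_t A[v_t][v_{t+1}]. For example, for (i, j) = (0, 1) we minimise over 2 possible intermediate vertex sequences; the minimum is 6, attained along the walk 0 → 1 → 1.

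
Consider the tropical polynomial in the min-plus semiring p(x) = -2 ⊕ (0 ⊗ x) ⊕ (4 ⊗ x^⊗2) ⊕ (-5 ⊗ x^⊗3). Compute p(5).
p(5) = -2

A tropical monomial a ⊗ x^⊗i evaluates to a + i · x. Evaluating each term at x = 5:
  Term 0 contributes -2 + 0 · 5 = -2
  Term 1 contributes 0 + 1 · 5 = 5
  Term 2 contributes 4 + 2 · 5 = 14
  Term 3 contributes -5 + 3 · 5 = 10
p(5) = ⊕ of these = min[-2, 5, 14, 10] = -2.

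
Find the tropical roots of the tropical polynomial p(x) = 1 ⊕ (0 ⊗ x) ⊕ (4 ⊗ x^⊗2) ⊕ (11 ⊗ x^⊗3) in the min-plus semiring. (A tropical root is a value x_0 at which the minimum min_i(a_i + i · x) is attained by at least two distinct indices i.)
Roots: {-7, -4, 1}

Each tropical root is a break point of the lower envelope of the lines y = a_i + i · x (there are 4 lines, with slopes 0, 1, ..., 3). Only the lines that attain the minimum somewhere contribute to roots; other lines are dominated. Here the surviving (envelope) indices are i = 3, i = 2, i = 1, i = 0.
Intersections between consecutive envelope lines give the roots: for adjacent envelope indices i < j the intersection is x = (a_i − a_j) / (j − i). Reading off the sorted break points: {-7, -4, 1}.
Verification: at each break x_0, at least two indices attain the minimum of min_i(a_i + i · x_0).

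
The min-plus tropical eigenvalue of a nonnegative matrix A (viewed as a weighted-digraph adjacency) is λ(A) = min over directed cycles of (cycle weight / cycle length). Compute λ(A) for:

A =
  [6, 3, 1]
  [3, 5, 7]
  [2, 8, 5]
λ(A) = 3/2

Enumerate directed cycles and compute their means (weight / length). Sample:
  cycle 0 → 0: weight = 6, length = 1, mean = 6/1 ≈ 6.000
  cycle 1 → 1: weight = 5, length = 1, mean = 5/1 ≈ 5.000
  cycle 2 → 2: weight = 5, length = 1, mean = 5/1 ≈ 5.000
  cycle 0 → 1 → 0: weight = 6, length = 2, mean = 6/2 ≈ 3.000
  cycle 0 → 2 → 0: weight = 3, length = 2, mean = 3/2 ≈ 1.500
  cycle 1 → 0 → 1: weight = 6, length = 2, mean = 6/2 ≈ 3.000
Minimum mean = 1.500, attained e.g. along the cycle 0 → 2 → 0 with weight 3 and length 2. So λ(A) = 3/2 = 3/2.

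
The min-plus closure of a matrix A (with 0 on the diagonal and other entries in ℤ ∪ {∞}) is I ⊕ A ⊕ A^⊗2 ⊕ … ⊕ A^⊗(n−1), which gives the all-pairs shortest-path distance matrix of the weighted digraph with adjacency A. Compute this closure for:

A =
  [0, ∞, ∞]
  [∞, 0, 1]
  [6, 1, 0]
Closure =
  [0, ∞, ∞]
  [7, 0, 1]
  [6, 1, 0]

This is the Floyd-Warshall all-pairs shortest-path computation. For each intermediate vertex k = 0, 1, …, 2, update dist[i][j] ← min(dist[i][j], dist[i][k] + dist[k][j]). The final matrix gives, for each (i, j), the minimum total weight of any directed path from i to j (possibly empty when i = j).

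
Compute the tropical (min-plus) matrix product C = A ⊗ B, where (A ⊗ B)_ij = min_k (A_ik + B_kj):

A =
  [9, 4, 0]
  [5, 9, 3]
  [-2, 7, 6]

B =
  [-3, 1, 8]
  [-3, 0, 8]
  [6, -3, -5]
A ⊗ B =
  [1, -3, -5]
  [2, 0, -2]
  [-5, -1, 1]

Apply the min-plus product entry-by-entry:
  C[0][0] = min over k of (A[0][0] + B[0][0] = 9 + -3 = 6, A[0][1] + B[1][0] = 4 + -3 = 1, A[0][2] + B[2][0] = 0 + 6 = 6) = 1 (attained at k = 1)
  C[0][1] = min over k of (A[0][0] + B[0][1] = 9 + 1 = 10, A[0][1] + B[1][1] = 4 + 0 = 4, A[0][2] + B[2][1] = 0 + -3 = -3) = -3 (attained at k = 2)
  C[0][2] = min over k of (A[0][0] + B[0][2] = 9 + 8 = 17, A[0][1] + B[1][2] = 4 + 8 = 12, A[0][2] + B[2][2] = 0 + -5 = -5) = -5 (attained at k = 2)
  C[1][0] = min over k of (A[1][0] + B[0][0] = 5 + -3 = 2, A[1][1] + B[1][0] = 9 + -3 = 6, A[1][2] + B[2][0] = 3 + 6 = 9) = 2 (attained at k = 0)
  C[1][1] = min over k of (A[1][0] + B[0][1] = 5 + 1 = 6, A[1][1] + B[1][1] = 9 + 0 = 9, A[1][2] + B[2][1] = 3 + -3 = 0) = 0 (attained at k = 2)
  C[1][2] = min over k of (A[1][0] + B[0][2] = 5 + 8 = 13, A[1][1] + B[1][2] = 9 + 8 = 17, A[1][2] + B[2][2] = 3 + -5 = -2) = -2 (attained at k = 2)
  C[2][0] = min over k of (A[2][0] + B[0][0] = -2 + -3 = -5, A[2][1] + B[1][0] = 7 + -3 = 4, A[2][2] + B[2][0] = 6 + 6 = 12) = -5 (attained at k = 0)
  C[2][1] = min over k of (A[2][0] + B[0][1] = -2 + 1 = -1, A[2][1] + B[1][1] = 7 + 0 = 7, A[2][2] + B[2][1] = 6 + -3 = 3) = -1 (attained at k = 0)
  C[2][2] = min over k of (A[2][0] + B[0][2] = -2 + 8 = 6, A[2][1] + B[1][2] = 7 + 8 = 15, A[2][2] + B[2][2] = 6 + -5 = 1) = 1 (attained at k = 2)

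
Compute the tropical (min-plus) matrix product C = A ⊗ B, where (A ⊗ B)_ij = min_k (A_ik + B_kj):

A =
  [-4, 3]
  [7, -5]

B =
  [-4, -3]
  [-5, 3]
A ⊗ B =
  [-8, -7]
  [-10, -2]

Apply the min-plus product entry-by-entry:
  C[0][0] = min over k of (A[0][0] + B[0][0] = -4 + -4 = -8, A[0][1] + B[1][0] = 3 + -5 = -2) = -8 (attained at k = 0)
  C[0][1] = min over k of (A[0][0] + B[0][1] = -4 + -3 = -7, A[0][1] + B[1][1] = 3 + 3 = 6) = -7 (attained at k = 0)
  C[1][0] = min over k of (A[1][0] + B[0][0] = 7 + -4 = 3, A[1][1] + B[1][0] = -5 + -5 = -10) = -10 (attained at k = 1)
  C[1][1] = min over k of (A[1][0] + B[0][1] = 7 + -3 = 4, A[1][1] + B[1][1] = -5 + 3 = -2) = -2 (attained at k = 1)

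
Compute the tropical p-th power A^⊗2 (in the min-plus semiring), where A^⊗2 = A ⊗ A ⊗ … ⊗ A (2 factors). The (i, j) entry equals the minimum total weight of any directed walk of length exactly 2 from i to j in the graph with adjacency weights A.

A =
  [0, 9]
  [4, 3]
A^⊗2 =
  [0, 9]
  [4, 6]

Each entry (A^⊗2)_ij equals the minimum over all length-2 walks i = v_0 → v_1 → … → v_2 = j of Σ_t A[v_t][v_{t+1}]. For example, for (i, j) = (0, 1) we minimise over 2 possible intermediate vertex sequences; the minimum is 9, attained along the walk 0 → 0 → 1.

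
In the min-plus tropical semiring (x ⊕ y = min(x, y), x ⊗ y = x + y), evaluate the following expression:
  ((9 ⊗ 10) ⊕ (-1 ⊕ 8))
((9 ⊗ 10) ⊕ (-1 ⊕ 8)) = -1

Expand innermost to outermost. Recall ⊕ takes the minimum of its arguments and ⊗ takes their sum. Working out the expression ((9 ⊗ 10) ⊕ (-1 ⊕ 8)) gives -1.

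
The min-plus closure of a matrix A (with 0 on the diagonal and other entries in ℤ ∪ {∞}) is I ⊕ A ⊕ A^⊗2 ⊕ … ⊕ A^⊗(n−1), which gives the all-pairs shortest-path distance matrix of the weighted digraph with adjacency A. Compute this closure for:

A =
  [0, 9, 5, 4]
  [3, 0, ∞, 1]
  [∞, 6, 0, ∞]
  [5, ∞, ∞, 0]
Closure =
  [0, 9, 5, 4]
  [3, 0, 8, 1]
  [9, 6, 0, 7]
  [5, 14, 10, 0]

This is the Floyd-Warshall all-pairs shortest-path computation. For each intermediate vertex k = 0, 1, …, 3, update dist[i][j] ← min(dist[i][j], dist[i][k] + dist[k][j]). The final matrix gives, for each (i, j), the minimum total weight of any directed path from i to j (possibly empty when i = j).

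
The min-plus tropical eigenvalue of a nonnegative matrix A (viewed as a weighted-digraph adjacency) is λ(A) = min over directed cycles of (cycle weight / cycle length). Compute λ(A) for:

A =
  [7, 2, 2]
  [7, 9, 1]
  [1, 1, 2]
λ(A) = 1

Enumerate directed cycles and compute their means (weight / length). Sample:
  cycle 0 → 0: weight = 7, length = 1, mean = 7/1 ≈ 7.000
  cycle 1 → 1: weight = 9, length = 1, mean = 9/1 ≈ 9.000
  cycle 2 → 2: weight = 2, length = 1, mean = 2/1 ≈ 2.000
  cycle 0 → 1 → 0: weight = 9, length = 2, mean = 9/2 ≈ 4.500
  cycle 0 → 2 → 0: weight = 3, length = 2, mean = 3/2 ≈ 1.500
  cycle 1 → 0 → 1: weight = 9, length = 2, mean = 9/2 ≈ 4.500
Minimum mean = 1.000, attained e.g. along the cycle 1 → 2 → 1 with weight 2 and length 2. So λ(A) = 2/2 = 1.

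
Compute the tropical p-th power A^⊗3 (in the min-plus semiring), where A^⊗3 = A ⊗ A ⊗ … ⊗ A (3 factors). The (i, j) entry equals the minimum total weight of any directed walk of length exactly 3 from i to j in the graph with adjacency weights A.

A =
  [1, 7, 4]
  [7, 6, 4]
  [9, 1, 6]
A^⊗3 =
  [3, 6, 6]
  [9, 11, 9]
  [9, 6, 11]

Each entry (A^⊗3)_ij equals the minimum over all length-3 walks i = v_0 → v_1 → … → v_3 = j of Σ_t A[v_t][v_{t+1}]. For example, for (i, j) = (0, 2) we minimise over 9 possible intermediate vertex sequences; the minimum is 6, attained along the walk 0 → 0 → 0 → 2.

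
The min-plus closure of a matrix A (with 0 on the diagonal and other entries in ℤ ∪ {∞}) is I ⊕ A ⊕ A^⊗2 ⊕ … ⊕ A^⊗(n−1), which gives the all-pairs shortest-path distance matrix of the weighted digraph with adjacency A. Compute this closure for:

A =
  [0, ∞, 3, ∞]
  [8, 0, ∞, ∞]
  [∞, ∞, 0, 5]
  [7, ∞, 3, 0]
Closure =
  [0, ∞, 3, 8]
  [8, 0, 11, 16]
  [12, ∞, 0, 5]
  [7, ∞, 3, 0]

This is the Floyd-Warshall all-pairs shortest-path computation. For each intermediate vertex k = 0, 1, …, 3, update dist[i][j] ← min(dist[i][j], dist[i][k] + dist[k][j]). The final matrix gives, for each (i, j), the minimum total weight of any directed path from i to j (possibly empty when i = j).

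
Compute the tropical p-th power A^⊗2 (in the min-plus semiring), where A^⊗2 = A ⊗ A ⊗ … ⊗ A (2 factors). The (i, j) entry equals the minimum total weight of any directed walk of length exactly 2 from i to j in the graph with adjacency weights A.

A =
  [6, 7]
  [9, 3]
A^⊗2 =
  [12, 10]
  [12, 6]

Each entry (A^⊗2)_ij equals the minimum over all length-2 walks i = v_0 → v_1 → … → v_2 = j of Σ_t A[v_t][v_{t+1}]. For example, for (i, j) = (0, 1) we minimise over 2 possible intermediate vertex sequences; the minimum is 10, attained along the walk 0 → 1 → 1.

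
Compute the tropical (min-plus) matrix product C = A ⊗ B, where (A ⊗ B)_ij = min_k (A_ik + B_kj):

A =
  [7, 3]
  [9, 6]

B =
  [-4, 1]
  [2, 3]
A ⊗ B =
  [3, 6]
  [5, 9]

Apply the min-plus product entry-by-entry:
  C[0][0] = min over k of (A[0][0] + B[0][0] = 7 + -4 = 3, A[0][1] + B[1][0] = 3 + 2 = 5) = 3 (attained at k = 0)
  C[0][1] = min over k of (A[0][0] + B[0][1] = 7 + 1 = 8, A[0][1] + B[1][1] = 3 + 3 = 6) = 6 (attained at k = 1)
  C[1][0] = min over k of (A[1][0] + B[0][0] = 9 + -4 = 5, A[1][1] + B[1][0] = 6 + 2 = 8) = 5 (attained at k = 0)
  C[1][1] = min over k of (A[1][0] + B[0][1] = 9 + 1 = 10, A[1][1] + B[1][1] = 6 + 3 = 9) = 9 (attained at k = 1)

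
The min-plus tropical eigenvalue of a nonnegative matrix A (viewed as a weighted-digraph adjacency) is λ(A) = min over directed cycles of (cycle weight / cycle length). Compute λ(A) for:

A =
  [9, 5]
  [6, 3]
λ(A) = 3

Enumerate directed cycles and compute their means (weight / length). Sample:
  cycle 0 → 0: weight = 9, length = 1, mean = 9/1 ≈ 9.000
  cycle 1 → 1: weight = 3, length = 1, mean = 3/1 ≈ 3.000
  cycle 0 → 1 → 0: weight = 11, length = 2, mean = 11/2 ≈ 5.500
  cycle 1 → 0 → 1: weight = 11, length = 2, mean = 11/2 ≈ 5.500
Minimum mean = 3.000, attained e.g. along the cycle 1 → 1 with weight 3 and length 1. So λ(A) = 3/1 = 3.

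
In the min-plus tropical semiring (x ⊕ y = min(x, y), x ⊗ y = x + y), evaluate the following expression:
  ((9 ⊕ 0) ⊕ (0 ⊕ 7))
((9 ⊕ 0) ⊕ (0 ⊕ 7)) = 0

Expand innermost to outermost. Recall ⊕ takes the minimum of its arguments and ⊗ takes their sum. Working out the expression ((9 ⊕ 0) ⊕ (0 ⊕ 7)) gives 0.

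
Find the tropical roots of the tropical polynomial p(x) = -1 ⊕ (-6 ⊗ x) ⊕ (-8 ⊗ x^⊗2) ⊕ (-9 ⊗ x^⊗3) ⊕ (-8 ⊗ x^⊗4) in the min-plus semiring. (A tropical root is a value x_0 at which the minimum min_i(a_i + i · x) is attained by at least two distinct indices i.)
Roots: {-1, 1, 2, 5}

Each tropical root is a break point of the lower envelope of the lines y = a_i + i · x (there are 5 lines, with slopes 0, 1, ..., 4). Only the lines that attain the minimum somewhere contribute to roots; other lines are dominated. Here the surviving (envelope) indices are i = 4, i = 3, i = 2, i = 1, i = 0.
Intersections between consecutive envelope lines give the roots: for adjacent envelope indices i < j the intersection is x = (a_i − a_j) / (j − i). Reading off the sorted break points: {-1, 1, 2, 5}.
Verification: at each break x_0, at least two indices attain the minimum of min_i(a_i + i · x_0).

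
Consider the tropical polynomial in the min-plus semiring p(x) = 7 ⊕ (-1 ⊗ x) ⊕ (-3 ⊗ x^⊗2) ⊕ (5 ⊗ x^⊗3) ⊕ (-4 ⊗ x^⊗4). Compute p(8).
p(8) = 7

A tropical monomial a ⊗ x^⊗i evaluates to a + i · x. Evaluating each term at x = 8:
  Term 0 contributes 7 + 0 · 8 = 7
  Term 1 contributes -1 + 1 · 8 = 7
  Term 2 contributes -3 + 2 · 8 = 13
  Term 3 contributes 5 + 3 · 8 = 29
  Term 4 contributes -4 + 4 · 8 = 28
p(8) = ⊕ of these = min[7, 7, 13, 29, 28] = 7.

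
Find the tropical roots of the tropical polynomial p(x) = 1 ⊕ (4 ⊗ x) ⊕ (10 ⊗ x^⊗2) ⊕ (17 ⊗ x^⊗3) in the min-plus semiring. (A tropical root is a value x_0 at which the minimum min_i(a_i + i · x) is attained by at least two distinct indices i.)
Roots: {-7, -6, -3}

Each tropical root is a break point of the lower envelope of the lines y = a_i + i · x (there are 4 lines, with slopes 0, 1, ..., 3). Only the lines that attain the minimum somewhere contribute to roots; other lines are dominated. Here the surviving (envelope) indices are i = 3, i = 2, i = 1, i = 0.
Intersections between consecutive envelope lines give the roots: for adjacent envelope indices i < j the intersection is x = (a_i − a_j) / (j − i). Reading off the sorted break points: {-7, -6, -3}.
Verification: at each break x_0, at least two indices attain the minimum of min_i(a_i + i · x_0).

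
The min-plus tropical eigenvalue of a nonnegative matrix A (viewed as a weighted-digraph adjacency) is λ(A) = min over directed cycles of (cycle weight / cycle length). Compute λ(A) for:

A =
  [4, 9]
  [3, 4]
λ(A) = 4

Enumerate directed cycles and compute their means (weight / length). Sample:
  cycle 0 → 0: weight = 4, length = 1, mean = 4/1 ≈ 4.000
  cycle 1 → 1: weight = 4, length = 1, mean = 4/1 ≈ 4.000
  cycle 0 → 1 → 0: weight = 12, length = 2, mean = 12/2 ≈ 6.000
  cycle 1 → 0 → 1: weight = 12, length = 2, mean = 12/2 ≈ 6.000
Minimum mean = 4.000, attained e.g. along the cycle 0 → 0 with weight 4 and length 1. So λ(A) = 4/1 = 4.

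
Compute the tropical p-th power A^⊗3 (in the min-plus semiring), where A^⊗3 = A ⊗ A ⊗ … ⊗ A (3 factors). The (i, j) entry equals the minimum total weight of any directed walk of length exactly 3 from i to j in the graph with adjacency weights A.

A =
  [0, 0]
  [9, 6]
A^⊗3 =
  [0, 0]
  [9, 9]

Each entry (A^⊗3)_ij equals the minimum over all length-3 walks i = v_0 → v_1 → … → v_3 = j of Σ_t A[v_t][v_{t+1}]. For example, for (i, j) = (0, 1) we minimise over 4 possible intermediate vertex sequences; the minimum is 0, attained along the walk 0 → 0 → 0 → 1.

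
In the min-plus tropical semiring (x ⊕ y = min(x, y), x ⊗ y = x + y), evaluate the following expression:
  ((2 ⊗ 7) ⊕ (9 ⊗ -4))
((2 ⊗ 7) ⊕ (9 ⊗ -4)) = 5

Expand innermost to outermost. Recall ⊕ takes the minimum of its arguments and ⊗ takes their sum. Working out the expression ((2 ⊗ 7) ⊕ (9 ⊗ -4)) gives 5.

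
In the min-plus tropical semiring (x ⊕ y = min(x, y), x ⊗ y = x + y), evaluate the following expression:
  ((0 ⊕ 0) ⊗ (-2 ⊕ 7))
((0 ⊕ 0) ⊗ (-2 ⊕ 7)) = -2

Expand innermost to outermost. Recall ⊕ takes the minimum of its arguments and ⊗ takes their sum. Working out the expression ((0 ⊕ 0) ⊗ (-2 ⊕ 7)) gives -2.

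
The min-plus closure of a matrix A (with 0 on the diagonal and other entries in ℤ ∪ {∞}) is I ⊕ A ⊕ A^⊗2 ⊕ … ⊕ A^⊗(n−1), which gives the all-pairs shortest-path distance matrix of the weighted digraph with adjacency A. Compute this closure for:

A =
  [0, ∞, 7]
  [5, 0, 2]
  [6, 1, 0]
Closure =
  [0, 8, 7]
  [5, 0, 2]
  [6, 1, 0]

This is the Floyd-Warshall all-pairs shortest-path computation. For each intermediate vertex k = 0, 1, …, 2, update dist[i][j] ← min(dist[i][j], dist[i][k] + dist[k][j]). The final matrix gives, for each (i, j), the minimum total weight of any directed path from i to j (possibly empty when i = j).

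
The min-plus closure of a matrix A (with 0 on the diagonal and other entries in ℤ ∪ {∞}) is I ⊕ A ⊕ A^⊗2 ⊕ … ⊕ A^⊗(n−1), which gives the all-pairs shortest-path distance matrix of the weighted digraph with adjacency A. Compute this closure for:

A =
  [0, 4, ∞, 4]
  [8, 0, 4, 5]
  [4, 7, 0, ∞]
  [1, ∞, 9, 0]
Closure =
  [0, 4, 8, 4]
  [6, 0, 4, 5]
  [4, 7, 0, 8]
  [1, 5, 9, 0]

This is the Floyd-Warshall all-pairs shortest-path computation. For each intermediate vertex k = 0, 1, …, 3, update dist[i][j] ← min(dist[i][j], dist[i][k] + dist[k][j]). The final matrix gives, for each (i, j), the minimum total weight of any directed path from i to j (possibly empty when i = j).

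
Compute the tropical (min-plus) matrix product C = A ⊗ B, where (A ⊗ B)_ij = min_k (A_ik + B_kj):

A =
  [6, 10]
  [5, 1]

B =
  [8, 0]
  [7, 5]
A ⊗ B =
  [14, 6]
  [8, 5]

Apply the min-plus product entry-by-entry:
  C[0][0] = min over k of (A[0][0] + B[0][0] = 6 + 8 = 14, A[0][1] + B[1][0] = 10 + 7 = 17) = 14 (attained at k = 0)
  C[0][1] = min over k of (A[0][0] + B[0][1] = 6 + 0 = 6, A[0][1] + B[1][1] = 10 + 5 = 15) = 6 (attained at k = 0)
  C[1][0] = min over k of (A[1][0] + B[0][0] = 5 + 8 = 13, A[1][1] + B[1][0] = 1 + 7 = 8) = 8 (attained at k = 1)
  C[1][1] = min over k of (A[1][0] + B[0][1] = 5 + 0 = 5, A[1][1] + B[1][1] = 1 + 5 = 6) = 5 (attained at k = 0)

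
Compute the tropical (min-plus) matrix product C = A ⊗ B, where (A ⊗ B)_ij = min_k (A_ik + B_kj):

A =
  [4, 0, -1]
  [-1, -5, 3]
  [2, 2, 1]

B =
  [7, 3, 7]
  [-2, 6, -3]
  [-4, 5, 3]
A ⊗ B =
  [-5, 4, -3]
  [-7, 1, -8]
  [-3, 5, -1]

Apply the min-plus product entry-by-entry:
  C[0][0] = min over k of (A[0][0] + B[0][0] = 4 + 7 = 11, A[0][1] + B[1][0] = 0 + -2 = -2, A[0][2] + B[2][0] = -1 + -4 = -5) = -5 (attained at k = 2)
  C[0][1] = min over k of (A[0][0] + B[0][1] = 4 + 3 = 7, A[0][1] + B[1][1] = 0 + 6 = 6, A[0][2] + B[2][1] = -1 + 5 = 4) = 4 (attained at k = 2)
  C[0][2] = min over k of (A[0][0] + B[0][2] = 4 + 7 = 11, A[0][1] + B[1][2] = 0 + -3 = -3, A[0][2] + B[2][2] = -1 + 3 = 2) = -3 (attained at k = 1)
  C[1][0] = min over k of (A[1][0] + B[0][0] = -1 + 7 = 6, A[1][1] + B[1][0] = -5 + -2 = -7, A[1][2] + B[2][0] = 3 + -4 = -1) = -7 (attained at k = 1)
  C[1][1] = min over k of (A[1][0] + B[0][1] = -1 + 3 = 2, A[1][1] + B[1][1] = -5 + 6 = 1, A[1][2] + B[2][1] = 3 + 5 = 8) = 1 (attained at k = 1)
  C[1][2] = min over k of (A[1][0] + B[0][2] = -1 + 7 = 6, A[1][1] + B[1][2] = -5 + -3 = -8, A[1][2] + B[2][2] = 3 + 3 = 6) = -8 (attained at k = 1)
  C[2][0] = min over k of (A[2][0] + B[0][0] = 2 + 7 = 9, A[2][1] + B[1][0] = 2 + -2 = 0, A[2][2] + B[2][0] = 1 + -4 = -3) = -3 (attained at k = 2)
  C[2][1] = min over k of (A[2][0] + B[0][1] = 2 + 3 = 5, A[2][1] + B[1][1] = 2 + 6 = 8, A[2][2] + B[2][1] = 1 + 5 = 6) = 5 (attained at k = 0)
  C[2][2] = min over k of (A[2][0] + B[0][2] = 2 + 7 = 9, A[2][1] + B[1][2] = 2 + -3 = -1, A[2][2] + B[2][2] = 1 + 3 = 4) = -1 (attained at k = 1)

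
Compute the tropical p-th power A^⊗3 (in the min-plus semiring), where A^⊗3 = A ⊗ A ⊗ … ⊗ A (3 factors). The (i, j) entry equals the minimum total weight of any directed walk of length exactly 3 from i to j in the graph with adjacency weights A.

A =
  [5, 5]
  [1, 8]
A^⊗3 =
  [11, 11]
  [7, 11]

Each entry (A^⊗3)_ij equals the minimum over all length-3 walks i = v_0 → v_1 → … → v_3 = j of Σ_t A[v_t][v_{t+1}]. For example, for (i, j) = (0, 1) we minimise over 4 possible intermediate vertex sequences; the minimum is 11, attained along the walk 0 → 1 → 0 → 1.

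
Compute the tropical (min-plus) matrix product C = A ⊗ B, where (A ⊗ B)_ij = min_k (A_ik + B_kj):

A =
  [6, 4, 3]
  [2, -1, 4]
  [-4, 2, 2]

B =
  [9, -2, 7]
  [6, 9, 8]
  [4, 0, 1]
A ⊗ B =
  [7, 3, 4]
  [5, 0, 5]
  [5, -6, 3]

Apply the min-plus product entry-by-entry:
  C[0][0] = min over k of (A[0][0] + B[0][0] = 6 + 9 = 15, A[0][1] + B[1][0] = 4 + 6 = 10, A[0][2] + B[2][0] = 3 + 4 = 7) = 7 (attained at k = 2)
  C[0][1] = min over k of (A[0][0] + B[0][1] = 6 + -2 = 4, A[0][1] + B[1][1] = 4 + 9 = 13, A[0][2] + B[2][1] = 3 + 0 = 3) = 3 (attained at k = 2)
  C[0][2] = min over k of (A[0][0] + B[0][2] = 6 + 7 = 13, A[0][1] + B[1][2] = 4 + 8 = 12, A[0][2] + B[2][2] = 3 + 1 = 4) = 4 (attained at k = 2)
  C[1][0] = min over k of (A[1][0] + B[0][0] = 2 + 9 = 11, A[1][1] + B[1][0] = -1 + 6 = 5, A[1][2] + B[2][0] = 4 + 4 = 8) = 5 (attained at k = 1)
  C[1][1] = min over k of (A[1][0] + B[0][1] = 2 + -2 = 0, A[1][1] + B[1][1] = -1 + 9 = 8, A[1][2] + B[2][1] = 4 + 0 = 4) = 0 (attained at k = 0)
  C[1][2] = min over k of (A[1][0] + B[0][2] = 2 + 7 = 9, A[1][1] + B[1][2] = -1 + 8 = 7, A[1][2] + B[2][2] = 4 + 1 = 5) = 5 (attained at k = 2)
  C[2][0] = min over k of (A[2][0] + B[0][0] = -4 + 9 = 5, A[2][1] + B[1][0] = 2 + 6 = 8, A[2][2] + B[2][0] = 2 + 4 = 6) = 5 (attained at k = 0)
  C[2][1] = min over k of (A[2][0] + B[0][1] = -4 + -2 = -6, A[2][1] + B[1][1] = 2 + 9 = 11, A[2][2] + B[2][1] = 2 + 0 = 2) = -6 (attained at k = 0)
  C[2][2] = min over k of (A[2][0] + B[0][2] = -4 + 7 = 3, A[2][1] + B[1][2] = 2 + 8 = 10, A[2][2] + B[2][2] = 2 + 1 = 3) = 3 (attained at k = 0)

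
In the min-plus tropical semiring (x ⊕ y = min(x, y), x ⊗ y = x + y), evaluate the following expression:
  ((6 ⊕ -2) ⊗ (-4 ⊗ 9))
((6 ⊕ -2) ⊗ (-4 ⊗ 9)) = 3

Expand innermost to outermost. Recall ⊕ takes the minimum of its arguments and ⊗ takes their sum. Working out the expression ((6 ⊕ -2) ⊗ (-4 ⊗ 9)) gives 3.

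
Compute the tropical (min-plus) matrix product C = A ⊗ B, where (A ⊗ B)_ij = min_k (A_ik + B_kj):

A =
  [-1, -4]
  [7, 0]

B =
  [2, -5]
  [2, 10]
A ⊗ B =
  [-2, -6]
  [2, 2]

Apply the min-plus product entry-by-entry:
  C[0][0] = min over k of (A[0][0] + B[0][0] = -1 + 2 = 1, A[0][1] + B[1][0] = -4 + 2 = -2) = -2 (attained at k = 1)
  C[0][1] = min over k of (A[0][0] + B[0][1] = -1 + -5 = -6, A[0][1] + B[1][1] = -4 + 10 = 6) = -6 (attained at k = 0)
  C[1][0] = min over k of (A[1][0] + B[0][0] = 7 + 2 = 9, A[1][1] + B[1][0] = 0 + 2 = 2) = 2 (attained at k = 1)
  C[1][1] = min over k of (A[1][0] + B[0][1] = 7 + -5 = 2, A[1][1] + B[1][1] = 0 + 10 = 10) = 2 (attained at k = 0)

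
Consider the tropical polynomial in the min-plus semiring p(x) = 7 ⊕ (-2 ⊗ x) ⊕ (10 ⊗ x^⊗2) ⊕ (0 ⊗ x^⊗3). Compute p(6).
p(6) = 4

A tropical monomial a ⊗ x^⊗i evaluates to a + i · x. Evaluating each term at x = 6:
  Term 0 contributes 7 + 0 · 6 = 7
  Term 1 contributes -2 + 1 · 6 = 4
  Term 2 contributes 10 + 2 · 6 = 22
  Term 3 contributes 0 + 3 · 6 = 18
p(6) = ⊕ of these = min[7, 4, 22, 18] = 4.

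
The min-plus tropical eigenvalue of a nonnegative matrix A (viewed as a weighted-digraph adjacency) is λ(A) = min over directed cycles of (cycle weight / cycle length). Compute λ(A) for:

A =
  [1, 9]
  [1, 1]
λ(A) = 1

Enumerate directed cycles and compute their means (weight / length). Sample:
  cycle 0 → 0: weight = 1, length = 1, mean = 1/1 ≈ 1.000
  cycle 1 → 1: weight = 1, length = 1, mean = 1/1 ≈ 1.000
  cycle 0 → 1 → 0: weight = 10, length = 2, mean = 10/2 ≈ 5.000
  cycle 1 → 0 → 1: weight = 10, length = 2, mean = 10/2 ≈ 5.000
Minimum mean = 1.000, attained e.g. along the cycle 0 → 0 with weight 1 and length 1. So λ(A) = 1/1 = 1.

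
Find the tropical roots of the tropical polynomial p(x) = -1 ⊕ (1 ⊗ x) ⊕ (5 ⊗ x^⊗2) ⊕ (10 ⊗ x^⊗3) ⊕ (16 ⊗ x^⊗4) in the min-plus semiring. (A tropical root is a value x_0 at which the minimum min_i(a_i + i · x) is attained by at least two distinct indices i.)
Roots: {-6, -5, -4, -2}

Each tropical root is a break point of the lower envelope of the lines y = a_i + i · x (there are 5 lines, with slopes 0, 1, ..., 4). Only the lines that attain the minimum somewhere contribute to roots; other lines are dominated. Here the surviving (envelope) indices are i = 4, i = 3, i = 2, i = 1, i = 0.
Intersections between consecutive envelope lines give the roots: for adjacent envelope indices i < j the intersection is x = (a_i − a_j) / (j − i). Reading off the sorted break points: {-6, -5, -4, -2}.
Verification: at each break x_0, at least two indices attain the minimum of min_i(a_i + i · x_0).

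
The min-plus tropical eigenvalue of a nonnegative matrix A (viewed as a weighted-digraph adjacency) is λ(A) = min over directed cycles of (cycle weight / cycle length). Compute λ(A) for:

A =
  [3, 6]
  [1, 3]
λ(A) = 3

Enumerate directed cycles and compute their means (weight / length). Sample:
  cycle 0 → 0: weight = 3, length = 1, mean = 3/1 ≈ 3.000
  cycle 1 → 1: weight = 3, length = 1, mean = 3/1 ≈ 3.000
  cycle 0 → 1 → 0: weight = 7, length = 2, mean = 7/2 ≈ 3.500
  cycle 1 → 0 → 1: weight = 7, length = 2, mean = 7/2 ≈ 3.500
Minimum mean = 3.000, attained e.g. along the cycle 0 → 0 with weight 3 and length 1. So λ(A) = 3/1 = 3.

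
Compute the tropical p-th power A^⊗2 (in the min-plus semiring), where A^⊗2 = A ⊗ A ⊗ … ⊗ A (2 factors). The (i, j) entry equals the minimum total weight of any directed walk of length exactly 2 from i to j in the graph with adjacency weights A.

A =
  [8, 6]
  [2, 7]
A^⊗2 =
  [8, 13]
  [9, 8]

Each entry (A^⊗2)_ij equals the minimum over all length-2 walks i = v_0 → v_1 → … → v_2 = j of Σ_t A[v_t][v_{t+1}]. For example, for (i, j) = (0, 1) we minimise over 2 possible intermediate vertex sequences; the minimum is 13, attained along the walk 0 → 1 → 1.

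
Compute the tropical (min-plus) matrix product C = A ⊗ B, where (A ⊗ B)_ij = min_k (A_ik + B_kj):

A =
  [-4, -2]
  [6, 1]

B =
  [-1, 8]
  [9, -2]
A ⊗ B =
  [-5, -4]
  [5, -1]

Apply the min-plus product entry-by-entry:
  C[0][0] = min over k of (A[0][0] + B[0][0] = -4 + -1 = -5, A[0][1] + B[1][0] = -2 + 9 = 7) = -5 (attained at k = 0)
  C[0][1] = min over k of (A[0][0] + B[0][1] = -4 + 8 = 4, A[0][1] + B[1][1] = -2 + -2 = -4) = -4 (attained at k = 1)
  C[1][0] = min over k of (A[1][0] + B[0][0] = 6 + -1 = 5, A[1][1] + B[1][0] = 1 + 9 = 10) = 5 (attained at k = 0)
  C[1][1] = min over k of (A[1][0] + B[0][1] = 6 + 8 = 14, A[1][1] + B[1][1] = 1 + -2 = -1) = -1 (attained at k = 1)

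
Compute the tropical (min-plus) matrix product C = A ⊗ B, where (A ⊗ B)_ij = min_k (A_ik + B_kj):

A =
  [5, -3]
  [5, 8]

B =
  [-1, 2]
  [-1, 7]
A ⊗ B =
  [-4, 4]
  [4, 7]

Apply the min-plus product entry-by-entry:
  C[0][0] = min over k of (A[0][0] + B[0][0] = 5 + -1 = 4, A[0][1] + B[1][0] = -3 + -1 = -4) = -4 (attained at k = 1)
  C[0][1] = min over k of (A[0][0] + B[0][1] = 5 + 2 = 7, A[0][1] + B[1][1] = -3 + 7 = 4) = 4 (attained at k = 1)
  C[1][0] = min over k of (A[1][0] + B[0][0] = 5 + -1 = 4, A[1][1] + B[1][0] = 8 + -1 = 7) = 4 (attained at k = 0)
  C[1][1] = min over k of (A[1][0] + B[0][1] = 5 + 2 = 7, A[1][1] + B[1][1] = 8 + 7 = 15) = 7 (attained at k = 0)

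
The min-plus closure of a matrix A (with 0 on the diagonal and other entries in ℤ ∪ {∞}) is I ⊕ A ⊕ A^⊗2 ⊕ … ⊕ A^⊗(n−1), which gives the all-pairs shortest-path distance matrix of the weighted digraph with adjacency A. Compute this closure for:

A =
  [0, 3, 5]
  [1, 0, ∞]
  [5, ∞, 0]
Closure =
  [0, 3, 5]
  [1, 0, 6]
  [5, 8, 0]

This is the Floyd-Warshall all-pairs shortest-path computation. For each intermediate vertex k = 0, 1, …, 2, update dist[i][j] ← min(dist[i][j], dist[i][k] + dist[k][j]). The final matrix gives, for each (i, j), the minimum total weight of any directed path from i to j (possibly empty when i = j).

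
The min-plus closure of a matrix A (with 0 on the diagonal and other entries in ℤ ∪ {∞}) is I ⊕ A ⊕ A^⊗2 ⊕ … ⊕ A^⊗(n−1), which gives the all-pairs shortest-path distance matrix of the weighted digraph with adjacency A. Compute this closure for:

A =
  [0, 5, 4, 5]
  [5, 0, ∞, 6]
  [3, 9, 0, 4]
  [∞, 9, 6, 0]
Closure =
  [0, 5, 4, 5]
  [5, 0, 9, 6]
  [3, 8, 0, 4]
  [9, 9, 6, 0]

This is the Floyd-Warshall all-pairs shortest-path computation. For each intermediate vertex k = 0, 1, …, 3, update dist[i][j] ← min(dist[i][j], dist[i][k] + dist[k][j]). The final matrix gives, for each (i, j), the minimum total weight of any directed path from i to j (possibly empty when i = j).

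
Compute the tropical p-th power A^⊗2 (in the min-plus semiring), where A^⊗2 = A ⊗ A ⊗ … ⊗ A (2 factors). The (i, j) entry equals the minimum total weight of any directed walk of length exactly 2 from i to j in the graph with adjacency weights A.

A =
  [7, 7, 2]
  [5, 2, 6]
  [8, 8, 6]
A^⊗2 =
  [10, 9, 8]
  [7, 4, 7]
  [13, 10, 10]

Each entry (A^⊗2)_ij equals the minimum over all length-2 walks i = v_0 → v_1 → … → v_2 = j of Σ_t A[v_t][v_{t+1}]. For example, for (i, j) = (0, 2) we minimise over 3 possible intermediate vertex sequences; the minimum is 8, attained along the walk 0 → 2 → 2.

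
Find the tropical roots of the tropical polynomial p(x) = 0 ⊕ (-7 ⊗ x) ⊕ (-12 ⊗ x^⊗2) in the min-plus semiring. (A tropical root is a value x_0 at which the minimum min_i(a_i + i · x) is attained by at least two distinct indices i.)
Roots: {5, 7}

Each tropical root is a break point of the lower envelope of the lines y = a_i + i · x (there are 3 lines, with slopes 0, 1, ..., 2). Only the lines that attain the minimum somewhere contribute to roots; other lines are dominated. Here the surviving (envelope) indices are i = 2, i = 1, i = 0.
Intersections between consecutive envelope lines give the roots: for adjacent envelope indices i < j the intersection is x = (a_i − a_j) / (j − i). Reading off the sorted break points: {5, 7}.
Verification: at each break x_0, at least two indices attain the minimum of min_i(a_i + i · x_0).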